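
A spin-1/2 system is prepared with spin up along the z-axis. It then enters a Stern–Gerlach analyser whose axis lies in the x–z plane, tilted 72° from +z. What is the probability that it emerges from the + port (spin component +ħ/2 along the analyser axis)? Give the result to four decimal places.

For spin-½, the probability of finding spin-up along an axis at angle θ to the initial spin direction is cos²(θ/2); spin-down is sin²(θ/2).
θ = 72°, so P = cos²(36°) ≈ 0.6545.

0.6545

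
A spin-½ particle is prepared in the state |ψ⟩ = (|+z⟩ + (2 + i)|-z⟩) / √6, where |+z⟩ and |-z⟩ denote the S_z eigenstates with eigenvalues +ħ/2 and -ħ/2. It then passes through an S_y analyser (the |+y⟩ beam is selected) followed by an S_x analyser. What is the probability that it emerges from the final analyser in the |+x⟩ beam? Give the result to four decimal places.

0.3333

First analyser (S_y): P(|+y⟩) = |⟨+y|ψ⟩|² = 8/12.
After stage 1 the state is |+y⟩; P(|+x⟩) = |⟨+x|+y⟩|² = 1/2.
Joint probability = 8/12 × 1/2 = 0.3333.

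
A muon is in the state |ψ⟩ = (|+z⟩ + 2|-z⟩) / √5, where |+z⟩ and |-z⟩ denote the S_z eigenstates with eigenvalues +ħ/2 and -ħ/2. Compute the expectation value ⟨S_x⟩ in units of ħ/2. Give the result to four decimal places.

⟨σ_x⟩ = 2 Re(a* b)/(|a|²+|b|²) with a = 1, b = 2.
a* b = 2, so ⟨σ_x⟩ = 4/5.
⟨S_x⟩ = (ħ/2)·⟨σ_x⟩.

0.8000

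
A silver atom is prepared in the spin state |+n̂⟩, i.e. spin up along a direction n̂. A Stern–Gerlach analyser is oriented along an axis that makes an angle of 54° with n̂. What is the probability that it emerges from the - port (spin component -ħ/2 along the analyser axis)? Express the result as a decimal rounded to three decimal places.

0.206

For spin-½, the probability of finding spin-up along an axis at angle θ to the initial spin direction is cos²(θ/2); spin-down is sin²(θ/2).
θ = 54°, so P = sin²(27°) ≈ 0.206.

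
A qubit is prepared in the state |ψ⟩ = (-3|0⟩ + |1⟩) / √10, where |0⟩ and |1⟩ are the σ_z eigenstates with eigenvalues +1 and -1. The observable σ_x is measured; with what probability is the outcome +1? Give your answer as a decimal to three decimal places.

|+x⟩ = (|0⟩ + |1⟩)/√2, so ⟨+x|ψ⟩ = (-2) / (√2·√10).
P = |-2|² / 20 = 4/20.

0.200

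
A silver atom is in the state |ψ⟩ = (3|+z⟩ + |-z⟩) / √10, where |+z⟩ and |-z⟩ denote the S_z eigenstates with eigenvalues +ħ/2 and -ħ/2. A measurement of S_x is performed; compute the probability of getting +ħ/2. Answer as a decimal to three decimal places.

|+x⟩ = (|+z⟩ + |-z⟩)/√2, so ⟨+x|ψ⟩ = (4) / (√2·√10).
P = |4|² / 20 = 16/20.

0.800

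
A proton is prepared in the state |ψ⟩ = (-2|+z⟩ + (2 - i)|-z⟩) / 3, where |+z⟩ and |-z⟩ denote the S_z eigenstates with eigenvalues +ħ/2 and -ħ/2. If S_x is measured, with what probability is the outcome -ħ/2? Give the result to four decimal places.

|-x⟩ = (|+z⟩ - |-z⟩)/√2, so ⟨-x|ψ⟩ = (-4 + i) / (√2·3).
P = |-4 + i|² / 18 = 17/18.

0.9444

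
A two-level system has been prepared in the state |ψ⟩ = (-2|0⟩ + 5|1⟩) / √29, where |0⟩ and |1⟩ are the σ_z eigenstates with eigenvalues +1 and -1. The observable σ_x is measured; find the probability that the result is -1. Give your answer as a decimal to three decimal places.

0.845

|-x⟩ = (|0⟩ - |1⟩)/√2, so ⟨-x|ψ⟩ = (-7) / (√2·√29).
P = |-7|² / 58 = 49/58.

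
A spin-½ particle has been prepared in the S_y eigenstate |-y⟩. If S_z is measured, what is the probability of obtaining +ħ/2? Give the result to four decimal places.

0.5000

In the S_z basis, |-y⟩ = (|+z⟩ - i|-z⟩)/√2 and |+z⟩ = |+z⟩.
|⟨+z|-y⟩|² = 1/2.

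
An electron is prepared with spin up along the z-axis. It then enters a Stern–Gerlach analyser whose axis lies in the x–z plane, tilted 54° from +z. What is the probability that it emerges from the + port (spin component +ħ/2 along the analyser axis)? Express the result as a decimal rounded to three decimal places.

0.794

For spin-½, the probability of finding spin-up along an axis at angle θ to the initial spin direction is cos²(θ/2); spin-down is sin²(θ/2).
θ = 54°, so P = cos²(27°) ≈ 0.794.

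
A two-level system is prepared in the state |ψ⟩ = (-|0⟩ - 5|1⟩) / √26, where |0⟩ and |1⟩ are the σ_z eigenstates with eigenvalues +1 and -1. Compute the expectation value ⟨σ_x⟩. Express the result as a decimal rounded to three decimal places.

⟨σ_x⟩ = 2 Re(a* b)/(|a|²+|b|²) with a = -1, b = -5.
a* b = 5, so ⟨σ_x⟩ = 10/26.

0.385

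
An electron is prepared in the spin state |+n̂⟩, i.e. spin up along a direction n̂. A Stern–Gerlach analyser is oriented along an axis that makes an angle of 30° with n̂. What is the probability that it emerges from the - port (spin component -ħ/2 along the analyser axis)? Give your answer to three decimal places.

0.067

For spin-½, the probability of finding spin-up along an axis at angle θ to the initial spin direction is cos²(θ/2); spin-down is sin²(θ/2).
θ = 30°, so P = sin²(15°) ≈ 0.067.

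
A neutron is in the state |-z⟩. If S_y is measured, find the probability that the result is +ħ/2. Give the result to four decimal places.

0.5000

In the S_z basis, |-z⟩ = |-z⟩ and |+y⟩ = (|+z⟩ + i|-z⟩)/√2.
|⟨+y|-z⟩|² = 1/2.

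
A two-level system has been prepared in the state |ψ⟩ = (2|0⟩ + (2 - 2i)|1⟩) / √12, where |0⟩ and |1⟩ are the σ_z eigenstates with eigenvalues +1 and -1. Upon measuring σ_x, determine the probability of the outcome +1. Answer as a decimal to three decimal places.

0.833

|+x⟩ = (|0⟩ + |1⟩)/√2, so ⟨+x|ψ⟩ = (4 - 2i) / (√2·√12).
P = |4 - 2i|² / 24 = 20/24.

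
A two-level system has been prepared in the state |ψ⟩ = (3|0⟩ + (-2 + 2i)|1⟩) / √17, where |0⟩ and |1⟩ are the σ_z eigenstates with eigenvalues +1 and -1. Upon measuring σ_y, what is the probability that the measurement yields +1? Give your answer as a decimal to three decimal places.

|+y⟩ = (|0⟩ + i|1⟩)/√2, so ⟨+y|ψ⟩ = (5 + 2i) / (√2·√17).
P = |5 + 2i|² / 34 = 29/34.

0.853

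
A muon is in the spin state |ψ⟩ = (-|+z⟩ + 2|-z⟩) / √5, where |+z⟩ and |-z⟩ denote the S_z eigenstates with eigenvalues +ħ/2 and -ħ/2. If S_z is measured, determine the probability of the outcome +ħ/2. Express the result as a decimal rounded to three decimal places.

0.200

The +ħ/2 outcome corresponds to |+z⟩. Its amplitude in |ψ⟩ is -1/√5.
P = |-1|² / 5 = 1/5.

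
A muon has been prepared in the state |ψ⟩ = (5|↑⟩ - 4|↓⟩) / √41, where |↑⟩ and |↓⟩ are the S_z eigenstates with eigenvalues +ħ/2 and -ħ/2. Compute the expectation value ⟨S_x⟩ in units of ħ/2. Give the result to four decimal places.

-0.9756

⟨σ_x⟩ = 2 Re(a* b)/(|a|²+|b|²) with a = 5, b = -4.
a* b = -20, so ⟨σ_x⟩ = -40/41.
⟨S_x⟩ = (ħ/2)·⟨σ_x⟩.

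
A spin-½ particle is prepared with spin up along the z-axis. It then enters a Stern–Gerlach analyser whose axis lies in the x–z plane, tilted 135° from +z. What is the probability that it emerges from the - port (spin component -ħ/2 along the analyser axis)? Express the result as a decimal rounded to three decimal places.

0.854

For spin-½, the probability of finding spin-up along an axis at angle θ to the initial spin direction is cos²(θ/2); spin-down is sin²(θ/2).
θ = 135°, so P = sin²(67.5°) ≈ 0.854.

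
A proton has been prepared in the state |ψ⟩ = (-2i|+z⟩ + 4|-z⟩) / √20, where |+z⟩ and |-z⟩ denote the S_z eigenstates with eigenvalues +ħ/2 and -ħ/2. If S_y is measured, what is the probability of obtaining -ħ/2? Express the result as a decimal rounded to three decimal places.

0.100

|-y⟩ = (|+z⟩ - i|-z⟩)/√2, so ⟨-y|ψ⟩ = (2i) / (√2·√20).
P = |2i|² / 40 = 4/40.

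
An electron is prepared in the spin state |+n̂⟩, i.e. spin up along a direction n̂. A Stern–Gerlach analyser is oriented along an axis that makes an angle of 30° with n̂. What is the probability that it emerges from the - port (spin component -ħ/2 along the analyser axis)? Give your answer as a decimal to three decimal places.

For spin-½, the probability of finding spin-up along an axis at angle θ to the initial spin direction is cos²(θ/2); spin-down is sin²(θ/2).
θ = 30°, so P = sin²(15°) ≈ 0.067.

0.067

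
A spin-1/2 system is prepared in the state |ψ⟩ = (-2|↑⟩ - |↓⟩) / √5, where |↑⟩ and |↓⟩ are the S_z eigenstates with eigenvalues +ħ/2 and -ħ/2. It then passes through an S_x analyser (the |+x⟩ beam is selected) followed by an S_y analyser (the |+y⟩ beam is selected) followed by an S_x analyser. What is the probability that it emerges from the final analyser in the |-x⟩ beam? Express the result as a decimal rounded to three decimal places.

0.225

First analyser (S_x): P(|+x⟩) = |⟨+x|ψ⟩|² = 9/10.
After stage 1 the state is |+x⟩; P(|+y⟩) = |⟨+y|+x⟩|² = 1/2.
After stage 2 the state is |+y⟩; P(|-x⟩) = |⟨-x|+y⟩|² = 1/2.
Joint probability = 9/10 × 1/2 × 1/2 = 0.225.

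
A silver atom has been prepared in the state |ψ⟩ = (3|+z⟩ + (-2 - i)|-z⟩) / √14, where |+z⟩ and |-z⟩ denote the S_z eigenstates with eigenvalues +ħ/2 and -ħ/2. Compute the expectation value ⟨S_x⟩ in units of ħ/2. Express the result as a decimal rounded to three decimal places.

-0.857

⟨σ_x⟩ = 2 Re(a* b)/(|a|²+|b|²) with a = 3, b = (-2 - i).
a* b = (-6 - 3i), so ⟨σ_x⟩ = -12/14.
⟨S_x⟩ = (ħ/2)·⟨σ_x⟩.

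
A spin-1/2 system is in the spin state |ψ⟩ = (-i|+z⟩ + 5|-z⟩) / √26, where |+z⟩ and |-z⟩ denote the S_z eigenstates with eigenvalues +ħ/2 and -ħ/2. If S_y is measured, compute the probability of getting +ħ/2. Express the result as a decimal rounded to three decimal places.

|+y⟩ = (|+z⟩ + i|-z⟩)/√2, so ⟨+y|ψ⟩ = (-6i) / (√2·√26).
P = |-6i|² / 52 = 36/52.

0.692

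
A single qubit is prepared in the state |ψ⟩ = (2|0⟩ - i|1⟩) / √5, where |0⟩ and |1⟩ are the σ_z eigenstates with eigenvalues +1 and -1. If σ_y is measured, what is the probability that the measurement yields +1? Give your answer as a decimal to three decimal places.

|+y⟩ = (|0⟩ + i|1⟩)/√2, so ⟨+y|ψ⟩ = (1) / (√2·√5).
P = |1|² / 10 = 1/10.

0.100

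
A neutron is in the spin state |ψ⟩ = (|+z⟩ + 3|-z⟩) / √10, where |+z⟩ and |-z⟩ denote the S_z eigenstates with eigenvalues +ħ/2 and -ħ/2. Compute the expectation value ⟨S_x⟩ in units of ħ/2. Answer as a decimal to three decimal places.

0.600

⟨σ_x⟩ = 2 Re(a* b)/(|a|²+|b|²) with a = 1, b = 3.
a* b = 3, so ⟨σ_x⟩ = 6/10.
⟨S_x⟩ = (ħ/2)·⟨σ_x⟩.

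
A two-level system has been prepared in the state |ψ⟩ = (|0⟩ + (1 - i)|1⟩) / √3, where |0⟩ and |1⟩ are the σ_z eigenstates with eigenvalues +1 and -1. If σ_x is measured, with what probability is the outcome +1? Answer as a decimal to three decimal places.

0.833

|+x⟩ = (|0⟩ + |1⟩)/√2, so ⟨+x|ψ⟩ = (2 - i) / (√2·√3).
P = |2 - i|² / 6 = 5/6.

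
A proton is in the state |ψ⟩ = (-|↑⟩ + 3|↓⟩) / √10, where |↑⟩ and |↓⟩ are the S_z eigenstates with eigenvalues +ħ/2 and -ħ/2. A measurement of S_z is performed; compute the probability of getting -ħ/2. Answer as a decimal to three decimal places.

0.900

The -ħ/2 outcome corresponds to |↓⟩. Its amplitude in |ψ⟩ is 3/√10.
P = |3|² / 10 = 9/10.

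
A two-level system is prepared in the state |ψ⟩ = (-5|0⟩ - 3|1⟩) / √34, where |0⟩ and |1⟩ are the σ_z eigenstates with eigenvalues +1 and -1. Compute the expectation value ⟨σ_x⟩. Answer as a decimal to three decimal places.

0.882

⟨σ_x⟩ = 2 Re(a* b)/(|a|²+|b|²) with a = -5, b = -3.
a* b = 15, so ⟨σ_x⟩ = 30/34.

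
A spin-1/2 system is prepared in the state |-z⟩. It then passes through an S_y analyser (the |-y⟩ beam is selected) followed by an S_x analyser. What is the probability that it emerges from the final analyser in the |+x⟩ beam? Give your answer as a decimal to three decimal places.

0.250

First analyser (S_y): from |-z⟩, P(|-y⟩) = 1/2.
After stage 1 the state is |-y⟩; P(|+x⟩) = |⟨+x|-y⟩|² = 1/2.
Joint probability = 1/2 × 1/2 = 0.250.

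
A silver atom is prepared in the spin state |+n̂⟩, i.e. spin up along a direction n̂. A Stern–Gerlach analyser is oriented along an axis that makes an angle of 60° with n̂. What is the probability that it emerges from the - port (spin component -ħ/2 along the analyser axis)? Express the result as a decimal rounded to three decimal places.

0.250

For spin-½, the probability of finding spin-up along an axis at angle θ to the initial spin direction is cos²(θ/2); spin-down is sin²(θ/2).
θ = 60°, so P = sin²(30°) ≈ 0.250.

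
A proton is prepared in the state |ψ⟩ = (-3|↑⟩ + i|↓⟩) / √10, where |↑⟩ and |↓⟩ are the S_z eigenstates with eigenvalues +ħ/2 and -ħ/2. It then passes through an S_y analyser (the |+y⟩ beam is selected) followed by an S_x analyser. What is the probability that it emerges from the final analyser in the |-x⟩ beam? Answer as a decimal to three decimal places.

0.100

First analyser (S_y): P(|+y⟩) = |⟨+y|ψ⟩|² = 4/20.
After stage 1 the state is |+y⟩; P(|-x⟩) = |⟨-x|+y⟩|² = 1/2.
Joint probability = 4/20 × 1/2 = 0.100.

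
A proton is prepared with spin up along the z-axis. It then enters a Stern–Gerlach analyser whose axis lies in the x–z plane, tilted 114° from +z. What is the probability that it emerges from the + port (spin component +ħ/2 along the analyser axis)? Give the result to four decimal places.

For spin-½, the probability of finding spin-up along an axis at angle θ to the initial spin direction is cos²(θ/2); spin-down is sin²(θ/2).
θ = 114°, so P = cos²(57°) ≈ 0.2966.

0.2966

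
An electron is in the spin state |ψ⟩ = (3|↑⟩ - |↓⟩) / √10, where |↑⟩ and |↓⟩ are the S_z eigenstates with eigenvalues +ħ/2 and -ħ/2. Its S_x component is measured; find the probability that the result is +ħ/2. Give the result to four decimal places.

|+x⟩ = (|↑⟩ + |↓⟩)/√2, so ⟨+x|ψ⟩ = (2) / (√2·√10).
P = |2|² / 20 = 4/20.

0.2000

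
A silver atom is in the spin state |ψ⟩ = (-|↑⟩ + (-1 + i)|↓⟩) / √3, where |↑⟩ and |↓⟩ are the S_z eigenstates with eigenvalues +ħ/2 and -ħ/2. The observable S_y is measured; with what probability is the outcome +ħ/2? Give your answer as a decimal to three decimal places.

0.167

|+y⟩ = (|↑⟩ + i|↓⟩)/√2, so ⟨+y|ψ⟩ = (i) / (√2·√3).
P = |i|² / 6 = 1/6.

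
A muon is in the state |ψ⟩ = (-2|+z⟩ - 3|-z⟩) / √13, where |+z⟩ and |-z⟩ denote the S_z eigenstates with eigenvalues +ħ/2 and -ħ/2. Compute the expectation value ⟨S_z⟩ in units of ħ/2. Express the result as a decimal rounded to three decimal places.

-0.385

⟨σ_z⟩ = |a|² - |b|² divided by |a|²+|b|², with a, b the |+z⟩, |-z⟩ amplitudes.
= (4 - 9)/13 = -5/13.
⟨S_z⟩ = (ħ/2)·⟨σ_z⟩.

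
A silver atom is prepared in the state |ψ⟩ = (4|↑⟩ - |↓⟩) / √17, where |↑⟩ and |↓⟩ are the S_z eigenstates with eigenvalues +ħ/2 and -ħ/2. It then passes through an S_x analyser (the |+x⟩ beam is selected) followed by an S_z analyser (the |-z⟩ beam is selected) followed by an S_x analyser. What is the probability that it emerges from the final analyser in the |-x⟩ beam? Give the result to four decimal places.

First analyser (S_x): P(|+x⟩) = |⟨+x|ψ⟩|² = 9/34.
After stage 1 the state is |+x⟩; P(|-z⟩) = |⟨-z|+x⟩|² = 1/2.
After stage 2 the state is |-z⟩; P(|-x⟩) = |⟨-x|-z⟩|² = 1/2.
Joint probability = 9/34 × 1/2 × 1/2 = 0.0662.

0.0662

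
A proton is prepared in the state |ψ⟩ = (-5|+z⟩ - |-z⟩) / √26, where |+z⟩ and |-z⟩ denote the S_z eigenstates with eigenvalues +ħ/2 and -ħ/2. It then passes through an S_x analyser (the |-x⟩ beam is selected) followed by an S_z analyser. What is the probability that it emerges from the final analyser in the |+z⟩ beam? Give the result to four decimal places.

First analyser (S_x): P(|-x⟩) = |⟨-x|ψ⟩|² = 16/52.
After stage 1 the state is |-x⟩; P(|+z⟩) = |⟨+z|-x⟩|² = 1/2.
Joint probability = 16/52 × 1/2 = 0.1538.

0.1538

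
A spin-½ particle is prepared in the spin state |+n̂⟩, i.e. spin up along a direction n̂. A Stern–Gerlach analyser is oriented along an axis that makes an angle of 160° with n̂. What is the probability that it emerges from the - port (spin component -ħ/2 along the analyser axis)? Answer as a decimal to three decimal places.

0.970

For spin-½, the probability of finding spin-up along an axis at angle θ to the initial spin direction is cos²(θ/2); spin-down is sin²(θ/2).
θ = 160°, so P = sin²(80°) ≈ 0.970.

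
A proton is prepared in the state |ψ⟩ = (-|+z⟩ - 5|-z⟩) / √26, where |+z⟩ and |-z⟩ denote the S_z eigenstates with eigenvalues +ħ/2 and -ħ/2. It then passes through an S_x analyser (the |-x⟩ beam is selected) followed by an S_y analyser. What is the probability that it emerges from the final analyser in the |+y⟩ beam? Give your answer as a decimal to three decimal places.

0.154

First analyser (S_x): P(|-x⟩) = |⟨-x|ψ⟩|² = 16/52.
After stage 1 the state is |-x⟩; P(|+y⟩) = |⟨+y|-x⟩|² = 1/2.
Joint probability = 16/52 × 1/2 = 0.154.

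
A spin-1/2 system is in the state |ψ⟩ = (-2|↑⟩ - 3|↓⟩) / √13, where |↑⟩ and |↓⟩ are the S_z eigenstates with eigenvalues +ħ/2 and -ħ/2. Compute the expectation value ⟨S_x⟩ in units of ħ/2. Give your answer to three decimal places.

0.923

⟨σ_x⟩ = 2 Re(a* b)/(|a|²+|b|²) with a = -2, b = -3.
a* b = 6, so ⟨σ_x⟩ = 12/13.
⟨S_x⟩ = (ħ/2)·⟨σ_x⟩.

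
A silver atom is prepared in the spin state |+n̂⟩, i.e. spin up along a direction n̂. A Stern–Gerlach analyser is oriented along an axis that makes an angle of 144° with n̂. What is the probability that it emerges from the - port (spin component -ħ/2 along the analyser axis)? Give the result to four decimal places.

0.9045

For spin-½, the probability of finding spin-up along an axis at angle θ to the initial spin direction is cos²(θ/2); spin-down is sin²(θ/2).
θ = 144°, so P = sin²(72°) ≈ 0.9045.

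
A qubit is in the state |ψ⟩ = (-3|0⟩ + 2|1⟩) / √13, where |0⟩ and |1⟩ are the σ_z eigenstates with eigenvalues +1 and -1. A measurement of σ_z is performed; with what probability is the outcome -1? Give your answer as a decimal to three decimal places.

0.308

The -1 outcome corresponds to |1⟩. Its amplitude in |ψ⟩ is 2/√13.
P = |2|² / 13 = 4/13.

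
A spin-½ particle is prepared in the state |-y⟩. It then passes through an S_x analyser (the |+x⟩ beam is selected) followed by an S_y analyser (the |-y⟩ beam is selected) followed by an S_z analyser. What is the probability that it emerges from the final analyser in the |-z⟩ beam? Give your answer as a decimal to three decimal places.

First analyser (S_x): from |-y⟩, P(|+x⟩) = 1/2.
After stage 1 the state is |+x⟩; P(|-y⟩) = |⟨-y|+x⟩|² = 1/2.
After stage 2 the state is |-y⟩; P(|-z⟩) = |⟨-z|-y⟩|² = 1/2.
Joint probability = 1/2 × 1/2 × 1/2 = 0.125.

0.125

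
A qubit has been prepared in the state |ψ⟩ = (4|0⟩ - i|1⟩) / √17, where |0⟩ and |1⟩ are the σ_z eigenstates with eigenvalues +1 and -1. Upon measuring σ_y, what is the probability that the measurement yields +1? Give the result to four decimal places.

0.2647

|+y⟩ = (|0⟩ + i|1⟩)/√2, so ⟨+y|ψ⟩ = (3) / (√2·√17).
P = |3|² / 34 = 9/34.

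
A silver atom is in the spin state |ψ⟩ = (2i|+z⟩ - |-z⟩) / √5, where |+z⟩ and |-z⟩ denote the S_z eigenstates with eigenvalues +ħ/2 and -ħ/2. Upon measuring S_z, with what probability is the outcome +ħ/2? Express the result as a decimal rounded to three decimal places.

The +ħ/2 outcome corresponds to |+z⟩. Its amplitude in |ψ⟩ is 2i/√5.
P = |2i|² / 5 = 4/5.

0.800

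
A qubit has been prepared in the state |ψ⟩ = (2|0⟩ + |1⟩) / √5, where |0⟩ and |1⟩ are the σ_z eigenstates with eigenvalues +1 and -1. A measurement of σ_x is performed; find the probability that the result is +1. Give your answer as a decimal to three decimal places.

|+x⟩ = (|0⟩ + |1⟩)/√2, so ⟨+x|ψ⟩ = (3) / (√2·√5).
P = |3|² / 10 = 9/10.

0.900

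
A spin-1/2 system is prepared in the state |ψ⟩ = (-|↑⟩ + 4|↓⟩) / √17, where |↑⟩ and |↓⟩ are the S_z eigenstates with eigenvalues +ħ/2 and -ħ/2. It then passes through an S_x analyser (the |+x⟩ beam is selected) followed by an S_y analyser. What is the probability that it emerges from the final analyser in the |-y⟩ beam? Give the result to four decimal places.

First analyser (S_x): P(|+x⟩) = |⟨+x|ψ⟩|² = 9/34.
After stage 1 the state is |+x⟩; P(|-y⟩) = |⟨-y|+x⟩|² = 1/2.
Joint probability = 9/34 × 1/2 = 0.1324.

0.1324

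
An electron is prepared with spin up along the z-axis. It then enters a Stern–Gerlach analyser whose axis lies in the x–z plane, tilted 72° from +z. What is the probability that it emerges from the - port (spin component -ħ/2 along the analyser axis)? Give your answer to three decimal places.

0.345

For spin-½, the probability of finding spin-up along an axis at angle θ to the initial spin direction is cos²(θ/2); spin-down is sin²(θ/2).
θ = 72°, so P = sin²(36°) ≈ 0.345.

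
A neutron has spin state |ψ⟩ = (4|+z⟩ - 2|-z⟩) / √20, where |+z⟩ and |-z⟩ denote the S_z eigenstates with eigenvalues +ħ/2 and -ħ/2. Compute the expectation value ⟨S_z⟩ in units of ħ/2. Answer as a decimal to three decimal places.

0.600

⟨σ_z⟩ = |a|² - |b|² divided by |a|²+|b|², with a, b the |+z⟩, |-z⟩ amplitudes.
= (16 - 4)/20 = 12/20.
⟨S_z⟩ = (ħ/2)·⟨σ_z⟩.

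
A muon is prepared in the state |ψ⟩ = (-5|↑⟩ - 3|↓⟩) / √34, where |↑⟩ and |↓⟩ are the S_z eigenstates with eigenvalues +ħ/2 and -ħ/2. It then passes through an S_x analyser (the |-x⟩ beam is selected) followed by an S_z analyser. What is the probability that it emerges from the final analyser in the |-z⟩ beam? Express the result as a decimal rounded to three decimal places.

0.029

First analyser (S_x): P(|-x⟩) = |⟨-x|ψ⟩|² = 4/68.
After stage 1 the state is |-x⟩; P(|-z⟩) = |⟨-z|-x⟩|² = 1/2.
Joint probability = 4/68 × 1/2 = 0.029.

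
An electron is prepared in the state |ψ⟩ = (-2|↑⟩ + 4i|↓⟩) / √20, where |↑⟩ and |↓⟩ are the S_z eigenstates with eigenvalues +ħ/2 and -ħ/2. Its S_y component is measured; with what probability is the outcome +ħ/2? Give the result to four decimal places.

|+y⟩ = (|↑⟩ + i|↓⟩)/√2, so ⟨+y|ψ⟩ = (2) / (√2·√20).
P = |2|² / 40 = 4/40.

0.1000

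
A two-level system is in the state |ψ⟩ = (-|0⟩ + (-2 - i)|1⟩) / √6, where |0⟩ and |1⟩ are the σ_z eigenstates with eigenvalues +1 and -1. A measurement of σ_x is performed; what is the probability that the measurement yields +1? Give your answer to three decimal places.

0.833

|+x⟩ = (|0⟩ + |1⟩)/√2, so ⟨+x|ψ⟩ = (-3 - i) / (√2·√6).
P = |-3 - i|² / 12 = 10/12.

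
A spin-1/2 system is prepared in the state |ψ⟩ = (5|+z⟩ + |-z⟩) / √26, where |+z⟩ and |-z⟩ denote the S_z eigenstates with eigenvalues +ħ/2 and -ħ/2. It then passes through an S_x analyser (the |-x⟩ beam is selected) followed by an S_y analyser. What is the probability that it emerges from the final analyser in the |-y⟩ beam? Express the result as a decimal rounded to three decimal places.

First analyser (S_x): P(|-x⟩) = |⟨-x|ψ⟩|² = 16/52.
After stage 1 the state is |-x⟩; P(|-y⟩) = |⟨-y|-x⟩|² = 1/2.
Joint probability = 16/52 × 1/2 = 0.154.

0.154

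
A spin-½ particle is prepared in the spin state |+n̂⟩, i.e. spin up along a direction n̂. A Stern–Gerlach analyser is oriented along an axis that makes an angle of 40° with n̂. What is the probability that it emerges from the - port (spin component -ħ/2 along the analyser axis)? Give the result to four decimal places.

For spin-½, the probability of finding spin-up along an axis at angle θ to the initial spin direction is cos²(θ/2); spin-down is sin²(θ/2).
θ = 40°, so P = sin²(20°) ≈ 0.1170.

0.1170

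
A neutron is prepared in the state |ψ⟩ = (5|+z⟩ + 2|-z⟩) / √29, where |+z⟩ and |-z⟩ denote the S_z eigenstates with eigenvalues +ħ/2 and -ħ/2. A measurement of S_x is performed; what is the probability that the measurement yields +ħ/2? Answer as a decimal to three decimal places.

0.845

|+x⟩ = (|+z⟩ + |-z⟩)/√2, so ⟨+x|ψ⟩ = (7) / (√2·√29).
P = |7|² / 58 = 49/58.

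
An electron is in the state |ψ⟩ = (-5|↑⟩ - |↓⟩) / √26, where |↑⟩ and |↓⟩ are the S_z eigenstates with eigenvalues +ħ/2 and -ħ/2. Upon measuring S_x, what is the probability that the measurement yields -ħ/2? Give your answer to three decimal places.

0.308

|-x⟩ = (|↑⟩ - |↓⟩)/√2, so ⟨-x|ψ⟩ = (-4) / (√2·√26).
P = |-4|² / 52 = 16/52.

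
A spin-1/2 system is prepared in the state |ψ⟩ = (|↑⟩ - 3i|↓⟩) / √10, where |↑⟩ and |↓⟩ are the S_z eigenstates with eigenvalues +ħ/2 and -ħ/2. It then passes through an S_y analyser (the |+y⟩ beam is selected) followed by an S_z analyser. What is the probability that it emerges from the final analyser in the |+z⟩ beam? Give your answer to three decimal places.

0.100

First analyser (S_y): P(|+y⟩) = |⟨+y|ψ⟩|² = 4/20.
After stage 1 the state is |+y⟩; P(|+z⟩) = |⟨+z|+y⟩|² = 1/2.
Joint probability = 4/20 × 1/2 = 0.100.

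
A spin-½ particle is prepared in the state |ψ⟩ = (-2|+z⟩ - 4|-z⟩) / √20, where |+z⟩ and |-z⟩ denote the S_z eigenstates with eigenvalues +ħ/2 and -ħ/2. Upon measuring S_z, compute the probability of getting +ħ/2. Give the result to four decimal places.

The +ħ/2 outcome corresponds to |+z⟩. Its amplitude in |ψ⟩ is -2/√20.
P = |-2|² / 20 = 4/20.

0.2000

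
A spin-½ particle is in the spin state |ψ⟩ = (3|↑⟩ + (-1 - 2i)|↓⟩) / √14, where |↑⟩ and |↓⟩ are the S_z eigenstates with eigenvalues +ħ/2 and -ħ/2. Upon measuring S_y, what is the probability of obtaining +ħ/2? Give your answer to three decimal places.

0.071

|+y⟩ = (|↑⟩ + i|↓⟩)/√2, so ⟨+y|ψ⟩ = (1 + i) / (√2·√14).
P = |1 + i|² / 28 = 2/28.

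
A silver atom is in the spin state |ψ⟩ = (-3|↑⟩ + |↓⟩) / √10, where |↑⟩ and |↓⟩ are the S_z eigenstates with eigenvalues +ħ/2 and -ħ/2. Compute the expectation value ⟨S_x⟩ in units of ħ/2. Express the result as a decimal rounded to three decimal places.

⟨σ_x⟩ = 2 Re(a* b)/(|a|²+|b|²) with a = -3, b = 1.
a* b = -3, so ⟨σ_x⟩ = -6/10.
⟨S_x⟩ = (ħ/2)·⟨σ_x⟩.

-0.600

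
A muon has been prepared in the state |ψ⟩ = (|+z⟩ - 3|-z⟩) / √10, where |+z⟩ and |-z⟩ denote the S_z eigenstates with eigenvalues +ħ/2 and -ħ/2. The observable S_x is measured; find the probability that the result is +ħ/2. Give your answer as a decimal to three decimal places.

0.200

|+x⟩ = (|+z⟩ + |-z⟩)/√2, so ⟨+x|ψ⟩ = (-2) / (√2·√10).
P = |-2|² / 20 = 4/20.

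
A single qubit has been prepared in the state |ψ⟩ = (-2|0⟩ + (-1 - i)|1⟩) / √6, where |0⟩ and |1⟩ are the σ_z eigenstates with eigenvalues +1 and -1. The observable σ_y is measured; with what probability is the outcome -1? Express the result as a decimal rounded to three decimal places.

|-y⟩ = (|0⟩ - i|1⟩)/√2, so ⟨-y|ψ⟩ = (-1 - i) / (√2·√6).
P = |-1 - i|² / 12 = 2/12.

0.167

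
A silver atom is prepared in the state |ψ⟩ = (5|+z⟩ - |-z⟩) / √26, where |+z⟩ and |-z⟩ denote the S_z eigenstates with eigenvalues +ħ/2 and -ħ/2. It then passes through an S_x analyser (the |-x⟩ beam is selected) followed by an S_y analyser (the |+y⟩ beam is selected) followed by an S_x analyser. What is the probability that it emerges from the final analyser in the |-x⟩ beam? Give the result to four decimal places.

0.1731

First analyser (S_x): P(|-x⟩) = |⟨-x|ψ⟩|² = 36/52.
After stage 1 the state is |-x⟩; P(|+y⟩) = |⟨+y|-x⟩|² = 1/2.
After stage 2 the state is |+y⟩; P(|-x⟩) = |⟨-x|+y⟩|² = 1/2.
Joint probability = 36/52 × 1/2 × 1/2 = 0.1731.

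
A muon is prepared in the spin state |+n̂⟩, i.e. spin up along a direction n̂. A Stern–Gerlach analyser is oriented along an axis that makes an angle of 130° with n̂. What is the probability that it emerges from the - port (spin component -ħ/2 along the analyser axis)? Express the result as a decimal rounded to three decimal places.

For spin-½, the probability of finding spin-up along an axis at angle θ to the initial spin direction is cos²(θ/2); spin-down is sin²(θ/2).
θ = 130°, so P = sin²(65°) ≈ 0.821.

0.821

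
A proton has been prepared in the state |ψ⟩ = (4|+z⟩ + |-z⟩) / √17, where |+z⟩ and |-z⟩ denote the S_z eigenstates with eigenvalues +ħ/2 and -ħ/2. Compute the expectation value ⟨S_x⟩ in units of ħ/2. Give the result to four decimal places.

⟨σ_x⟩ = 2 Re(a* b)/(|a|²+|b|²) with a = 4, b = 1.
a* b = 4, so ⟨σ_x⟩ = 8/17.
⟨S_x⟩ = (ħ/2)·⟨σ_x⟩.

0.4706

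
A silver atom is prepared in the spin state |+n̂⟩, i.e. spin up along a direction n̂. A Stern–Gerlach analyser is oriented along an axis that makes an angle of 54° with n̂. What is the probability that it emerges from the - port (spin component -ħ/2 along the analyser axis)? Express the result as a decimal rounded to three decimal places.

For spin-½, the probability of finding spin-up along an axis at angle θ to the initial spin direction is cos²(θ/2); spin-down is sin²(θ/2).
θ = 54°, so P = sin²(27°) ≈ 0.206.

0.206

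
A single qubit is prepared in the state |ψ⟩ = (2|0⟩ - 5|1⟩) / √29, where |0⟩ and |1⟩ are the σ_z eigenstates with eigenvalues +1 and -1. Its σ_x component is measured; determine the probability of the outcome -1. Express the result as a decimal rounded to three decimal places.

|-x⟩ = (|0⟩ - |1⟩)/√2, so ⟨-x|ψ⟩ = (7) / (√2·√29).
P = |7|² / 58 = 49/58.

0.845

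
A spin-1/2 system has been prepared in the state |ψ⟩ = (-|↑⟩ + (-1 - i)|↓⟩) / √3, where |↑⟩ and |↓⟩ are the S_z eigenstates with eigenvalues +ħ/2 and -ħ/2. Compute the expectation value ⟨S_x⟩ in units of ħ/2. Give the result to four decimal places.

⟨σ_x⟩ = 2 Re(a* b)/(|a|²+|b|²) with a = -1, b = (-1 - i).
a* b = (1 + i), so ⟨σ_x⟩ = 2/3.
⟨S_x⟩ = (ħ/2)·⟨σ_x⟩.

0.6667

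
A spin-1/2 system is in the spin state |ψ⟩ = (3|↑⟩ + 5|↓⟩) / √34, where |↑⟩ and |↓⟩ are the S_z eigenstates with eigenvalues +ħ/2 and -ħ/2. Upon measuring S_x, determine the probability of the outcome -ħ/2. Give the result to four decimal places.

0.0588

|-x⟩ = (|↑⟩ - |↓⟩)/√2, so ⟨-x|ψ⟩ = (-2) / (√2·√34).
P = |-2|² / 68 = 4/68.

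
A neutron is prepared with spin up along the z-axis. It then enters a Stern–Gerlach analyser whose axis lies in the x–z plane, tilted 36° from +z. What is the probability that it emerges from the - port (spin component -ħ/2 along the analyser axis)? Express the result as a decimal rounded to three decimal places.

For spin-½, the probability of finding spin-up along an axis at angle θ to the initial spin direction is cos²(θ/2); spin-down is sin²(θ/2).
θ = 36°, so P = sin²(18°) ≈ 0.095.

0.095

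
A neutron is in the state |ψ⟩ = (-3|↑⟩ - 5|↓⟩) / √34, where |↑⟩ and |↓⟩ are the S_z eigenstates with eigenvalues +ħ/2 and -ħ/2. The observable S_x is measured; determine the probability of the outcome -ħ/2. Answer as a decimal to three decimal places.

0.059

|-x⟩ = (|↑⟩ - |↓⟩)/√2, so ⟨-x|ψ⟩ = (2) / (√2·√34).
P = |2|² / 68 = 4/68.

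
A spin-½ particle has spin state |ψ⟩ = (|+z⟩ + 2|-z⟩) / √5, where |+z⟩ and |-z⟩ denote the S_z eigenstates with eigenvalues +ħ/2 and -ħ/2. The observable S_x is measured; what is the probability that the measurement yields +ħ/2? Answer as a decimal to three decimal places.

|+x⟩ = (|+z⟩ + |-z⟩)/√2, so ⟨+x|ψ⟩ = (3) / (√2·√5).
P = |3|² / 10 = 9/10.

0.900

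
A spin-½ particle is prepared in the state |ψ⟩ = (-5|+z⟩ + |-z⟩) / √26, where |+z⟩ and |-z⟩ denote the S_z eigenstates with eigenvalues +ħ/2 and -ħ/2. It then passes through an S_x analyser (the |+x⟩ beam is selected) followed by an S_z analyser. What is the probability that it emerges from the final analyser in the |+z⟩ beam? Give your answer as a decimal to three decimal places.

0.154

First analyser (S_x): P(|+x⟩) = |⟨+x|ψ⟩|² = 16/52.
After stage 1 the state is |+x⟩; P(|+z⟩) = |⟨+z|+x⟩|² = 1/2.
Joint probability = 16/52 × 1/2 = 0.154.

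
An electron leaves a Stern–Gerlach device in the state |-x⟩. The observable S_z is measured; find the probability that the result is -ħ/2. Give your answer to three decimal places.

0.500

In the S_z basis, |-x⟩ = (|+z⟩ - |-z⟩)/√2 and |-z⟩ = |-z⟩.
|⟨-z|-x⟩|² = 1/2.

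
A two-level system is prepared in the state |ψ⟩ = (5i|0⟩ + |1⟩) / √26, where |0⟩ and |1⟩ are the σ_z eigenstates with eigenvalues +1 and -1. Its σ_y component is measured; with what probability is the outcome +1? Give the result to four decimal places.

0.3077

|+y⟩ = (|0⟩ + i|1⟩)/√2, so ⟨+y|ψ⟩ = (4i) / (√2·√26).
P = |4i|² / 52 = 16/52.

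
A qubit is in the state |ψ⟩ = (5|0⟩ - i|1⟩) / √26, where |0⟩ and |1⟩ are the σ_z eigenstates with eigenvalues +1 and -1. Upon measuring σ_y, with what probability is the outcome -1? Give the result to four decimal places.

|-y⟩ = (|0⟩ - i|1⟩)/√2, so ⟨-y|ψ⟩ = (6) / (√2·√26).
P = |6|² / 52 = 36/52.

0.6923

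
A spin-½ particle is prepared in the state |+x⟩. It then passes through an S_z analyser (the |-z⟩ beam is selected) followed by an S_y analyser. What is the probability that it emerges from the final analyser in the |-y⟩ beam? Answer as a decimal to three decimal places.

0.250

First analyser (S_z): from |+x⟩, P(|-z⟩) = 1/2.
After stage 1 the state is |-z⟩; P(|-y⟩) = |⟨-y|-z⟩|² = 1/2.
Joint probability = 1/2 × 1/2 = 0.250.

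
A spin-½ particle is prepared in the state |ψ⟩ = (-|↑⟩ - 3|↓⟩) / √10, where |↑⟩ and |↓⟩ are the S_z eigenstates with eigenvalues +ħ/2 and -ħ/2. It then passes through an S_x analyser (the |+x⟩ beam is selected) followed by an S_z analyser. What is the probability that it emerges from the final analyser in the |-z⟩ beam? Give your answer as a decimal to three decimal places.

0.400

First analyser (S_x): P(|+x⟩) = |⟨+x|ψ⟩|² = 16/20.
After stage 1 the state is |+x⟩; P(|-z⟩) = |⟨-z|+x⟩|² = 1/2.
Joint probability = 16/20 × 1/2 = 0.400.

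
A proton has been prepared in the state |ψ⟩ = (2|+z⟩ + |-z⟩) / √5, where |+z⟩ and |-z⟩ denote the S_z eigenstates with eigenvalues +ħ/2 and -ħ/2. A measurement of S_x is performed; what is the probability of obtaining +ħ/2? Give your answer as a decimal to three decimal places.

0.900

|+x⟩ = (|+z⟩ + |-z⟩)/√2, so ⟨+x|ψ⟩ = (3) / (√2·√5).
P = |3|² / 10 = 9/10.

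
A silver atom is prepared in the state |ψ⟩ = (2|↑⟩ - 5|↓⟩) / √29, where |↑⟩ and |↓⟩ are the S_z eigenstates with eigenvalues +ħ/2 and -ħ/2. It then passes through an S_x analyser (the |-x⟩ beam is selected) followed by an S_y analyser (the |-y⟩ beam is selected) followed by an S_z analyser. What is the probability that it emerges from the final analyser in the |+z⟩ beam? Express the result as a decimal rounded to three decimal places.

0.211

First analyser (S_x): P(|-x⟩) = |⟨-x|ψ⟩|² = 49/58.
After stage 1 the state is |-x⟩; P(|-y⟩) = |⟨-y|-x⟩|² = 1/2.
After stage 2 the state is |-y⟩; P(|+z⟩) = |⟨+z|-y⟩|² = 1/2.
Joint probability = 49/58 × 1/2 × 1/2 = 0.211.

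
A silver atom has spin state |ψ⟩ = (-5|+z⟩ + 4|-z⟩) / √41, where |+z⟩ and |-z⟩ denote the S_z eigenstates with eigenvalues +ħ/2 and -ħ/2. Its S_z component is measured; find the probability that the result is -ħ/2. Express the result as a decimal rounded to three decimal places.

The -ħ/2 outcome corresponds to |-z⟩. Its amplitude in |ψ⟩ is 4/√41.
P = |4|² / 41 = 16/41.

0.390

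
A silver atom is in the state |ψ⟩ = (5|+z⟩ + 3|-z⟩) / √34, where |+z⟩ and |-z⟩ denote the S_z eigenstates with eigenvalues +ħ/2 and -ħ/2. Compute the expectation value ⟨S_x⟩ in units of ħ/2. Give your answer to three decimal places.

⟨σ_x⟩ = 2 Re(a* b)/(|a|²+|b|²) with a = 5, b = 3.
a* b = 15, so ⟨σ_x⟩ = 30/34.
⟨S_x⟩ = (ħ/2)·⟨σ_x⟩.

0.882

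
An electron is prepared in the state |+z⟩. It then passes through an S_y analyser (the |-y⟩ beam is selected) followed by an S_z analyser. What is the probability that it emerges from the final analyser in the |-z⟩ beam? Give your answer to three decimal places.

0.250

First analyser (S_y): from |+z⟩, P(|-y⟩) = 1/2.
After stage 1 the state is |-y⟩; P(|-z⟩) = |⟨-z|-y⟩|² = 1/2.
Joint probability = 1/2 × 1/2 = 0.250.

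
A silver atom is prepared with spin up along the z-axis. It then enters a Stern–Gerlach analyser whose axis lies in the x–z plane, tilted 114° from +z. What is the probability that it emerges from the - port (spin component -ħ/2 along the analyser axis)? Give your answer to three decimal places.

0.703

For spin-½, the probability of finding spin-up along an axis at angle θ to the initial spin direction is cos²(θ/2); spin-down is sin²(θ/2).
θ = 114°, so P = sin²(57°) ≈ 0.703.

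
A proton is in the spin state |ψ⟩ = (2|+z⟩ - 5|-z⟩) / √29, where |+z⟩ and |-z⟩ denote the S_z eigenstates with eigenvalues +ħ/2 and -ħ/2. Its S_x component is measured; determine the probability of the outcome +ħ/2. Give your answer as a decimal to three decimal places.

0.155

|+x⟩ = (|+z⟩ + |-z⟩)/√2, so ⟨+x|ψ⟩ = (-3) / (√2·√29).
P = |-3|² / 58 = 9/58.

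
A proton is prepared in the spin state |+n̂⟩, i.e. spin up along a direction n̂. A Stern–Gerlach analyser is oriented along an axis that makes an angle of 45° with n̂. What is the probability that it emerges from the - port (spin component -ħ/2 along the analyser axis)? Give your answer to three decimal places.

0.146

For spin-½, the probability of finding spin-up along an axis at angle θ to the initial spin direction is cos²(θ/2); spin-down is sin²(θ/2).
θ = 45°, so P = sin²(22.5°) ≈ 0.146.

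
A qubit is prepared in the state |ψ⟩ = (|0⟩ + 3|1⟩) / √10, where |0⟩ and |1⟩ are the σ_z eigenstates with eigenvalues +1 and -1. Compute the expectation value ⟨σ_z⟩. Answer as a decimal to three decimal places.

⟨σ_z⟩ = |a|² - |b|² divided by |a|²+|b|², with a, b the |0⟩, |1⟩ amplitudes.
= (1 - 9)/10 = -8/10.

-0.800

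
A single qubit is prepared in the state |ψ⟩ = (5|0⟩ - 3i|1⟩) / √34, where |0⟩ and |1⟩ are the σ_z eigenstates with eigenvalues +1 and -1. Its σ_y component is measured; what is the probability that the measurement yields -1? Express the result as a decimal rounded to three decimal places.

|-y⟩ = (|0⟩ - i|1⟩)/√2, so ⟨-y|ψ⟩ = (8) / (√2·√34).
P = |8|² / 68 = 64/68.

0.941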